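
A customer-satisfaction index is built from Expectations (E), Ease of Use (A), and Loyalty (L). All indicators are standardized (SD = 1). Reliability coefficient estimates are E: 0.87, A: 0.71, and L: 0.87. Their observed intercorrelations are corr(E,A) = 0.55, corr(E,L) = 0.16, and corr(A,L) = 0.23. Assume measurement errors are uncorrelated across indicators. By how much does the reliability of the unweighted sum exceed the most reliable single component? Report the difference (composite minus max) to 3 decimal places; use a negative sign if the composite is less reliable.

Var(sum) = 3 + 1.88 = 4.88; true-score variance = 2.45 + 1.88 = 4.33; composite reliability = 0.8873.
Max component reliability = 0.8700.
Difference = 0.8873 − 0.8700 = 0.017.

0.017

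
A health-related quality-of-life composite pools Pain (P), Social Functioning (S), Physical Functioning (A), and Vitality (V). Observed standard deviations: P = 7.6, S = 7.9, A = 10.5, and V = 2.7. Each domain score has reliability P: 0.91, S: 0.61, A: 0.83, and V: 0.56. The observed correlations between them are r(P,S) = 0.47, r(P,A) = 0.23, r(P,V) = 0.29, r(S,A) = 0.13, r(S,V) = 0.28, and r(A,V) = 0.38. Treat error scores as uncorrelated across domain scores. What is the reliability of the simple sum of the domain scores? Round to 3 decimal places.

Var(P+S+A+V) = 7.6² + 7.9² + 10.5² + 2.7² + 2·[7.6·7.9·0.47 + 7.6·10.5·0.23 + 7.6·2.7·0.29 + 7.9·10.5·0.13 + 7.9·2.7·0.28 + 10.5·2.7·0.38] = 237.71 + 160.105 = 397.815.
Under uncorrelated errors the observed covariances equal the true-score covariances, so only the own-variance terms attenuate.
True-score variance = [7.6²·0.91 + 7.9²·0.61 + 10.5²·0.83 + 2.7²·0.56] + 160.105 = 186.222 + 160.105 = 346.327.
Reliability = 346.327 / 397.815 = 0.871.

0.871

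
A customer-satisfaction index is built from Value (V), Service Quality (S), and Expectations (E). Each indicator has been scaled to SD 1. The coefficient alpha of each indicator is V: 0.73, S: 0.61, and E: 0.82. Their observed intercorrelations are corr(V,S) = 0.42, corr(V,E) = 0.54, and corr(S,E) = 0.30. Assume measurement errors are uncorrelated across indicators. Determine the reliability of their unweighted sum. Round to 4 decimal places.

0.8478

Var(V+S+E) = 3 + 2·[0.42 + 0.54 + 0.30] = 3 + 2.52 = 5.52.
Under uncorrelated errors the observed covariances equal the true-score covariances, so only the own-variance terms attenuate.
True-score variance = [0.73 + 0.61 + 0.82] + 2.52 = 2.16 + 2.52 = 4.68.
Reliability = 4.68 / 5.52 = 0.8478.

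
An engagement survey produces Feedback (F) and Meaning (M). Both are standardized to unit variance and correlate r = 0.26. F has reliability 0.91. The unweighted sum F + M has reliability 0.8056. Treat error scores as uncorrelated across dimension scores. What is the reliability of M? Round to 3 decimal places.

0.600

Var(F+M) = 2 + 2·0.26 = 2.520.
True-score variance = ρ_F + ρ_M + 2·0.26, so 0.8056 = (0.91 + ρ_M + 0.52) / 2.520.
ρ_M = 0.8056·2.520 − 0.91 − 0.52 = 0.600.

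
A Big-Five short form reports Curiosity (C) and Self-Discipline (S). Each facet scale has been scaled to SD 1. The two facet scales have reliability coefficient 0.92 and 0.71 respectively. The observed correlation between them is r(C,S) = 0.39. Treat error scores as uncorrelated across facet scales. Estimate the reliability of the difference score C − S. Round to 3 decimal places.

Var(C−S) = 1 + 1 − 2·0.39 = 2 − 0.78 = 1.22.
With uncorrelated errors the cross-covariances are all true-score covariance, so they carry over unchanged; only the diagonal terms shrink to ρᵢσᵢ².
True-score variance = [0.92 + 0.71] − 0.78 = 1.63 − 0.78 = 0.85.
Reliability = 0.85 / 1.22 = 0.697.

0.697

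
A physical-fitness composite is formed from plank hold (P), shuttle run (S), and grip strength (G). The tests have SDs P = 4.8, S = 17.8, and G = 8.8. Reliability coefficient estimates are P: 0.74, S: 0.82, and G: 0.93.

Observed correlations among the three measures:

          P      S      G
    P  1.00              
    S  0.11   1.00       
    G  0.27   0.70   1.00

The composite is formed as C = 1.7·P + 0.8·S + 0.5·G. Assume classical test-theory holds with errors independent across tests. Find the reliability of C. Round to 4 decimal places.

Var(C) = 1.7²·4.8² + 0.8²·17.8² + 0.5²·8.8² + 2·[1.36·4.8·17.8·0.11 + 0.85·4.8·8.8·0.27 + 0.4·17.8·8.8·0.70] = 288.723 + 132.67 = 421.393.
With uncorrelated errors the cross-covariances are all true-score covariance, so they carry over unchanged; only the diagonal terms shrink to ρᵢσᵢ².
True-score variance = [1.7²·4.8²·0.74 + 0.8²·17.8²·0.82 + 0.5²·8.8²·0.93] + 132.67 = 233.556 + 132.67 = 366.226.
Reliability = 366.226 / 421.393 = 0.8691.

0.8691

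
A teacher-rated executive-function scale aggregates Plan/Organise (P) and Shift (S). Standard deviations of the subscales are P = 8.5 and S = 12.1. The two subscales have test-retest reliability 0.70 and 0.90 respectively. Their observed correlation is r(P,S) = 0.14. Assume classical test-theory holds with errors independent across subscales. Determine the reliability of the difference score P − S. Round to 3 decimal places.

Var(P−S) = 8.5² + 12.1² − 2·8.5·12.1·0.14 = 218.66 − 28.798 = 189.862.
Because errors are independent across components, Cov(Tᵢ,Tⱼ) = Cov(Xᵢ,Xⱼ); the off-diagonal part of the true-score variance is the same as above.
True-score variance = [8.5²·0.70 + 12.1²·0.90] − 28.798 = 182.344 − 28.798 = 153.546.
Reliability = 153.546 / 189.862 = 0.809.

0.809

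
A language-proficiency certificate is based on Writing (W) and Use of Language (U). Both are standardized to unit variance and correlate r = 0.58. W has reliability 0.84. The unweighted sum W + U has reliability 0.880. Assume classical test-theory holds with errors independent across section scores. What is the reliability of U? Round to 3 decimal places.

Var(W+U) = 2 + 2·0.58 = 3.160.
True-score variance = ρ_W + ρ_U + 2·0.58, so 0.880 = (0.84 + ρ_U + 1.16) / 3.160.
ρ_U = 0.880·3.160 − 0.84 − 1.16 = 0.781.

0.781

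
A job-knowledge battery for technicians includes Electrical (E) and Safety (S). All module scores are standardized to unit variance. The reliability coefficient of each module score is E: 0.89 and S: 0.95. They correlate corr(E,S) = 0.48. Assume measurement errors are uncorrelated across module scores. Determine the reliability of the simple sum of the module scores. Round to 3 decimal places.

Var(E+S) = 2 + 2·[0.48] = 2 + 0.96 = 2.96.
With uncorrelated errors the cross-covariances are all true-score covariance, so they carry over unchanged; only the diagonal terms shrink to ρᵢσᵢ².
True-score variance = [0.89 + 0.95] + 0.96 = 1.84 + 0.96 = 2.8.
Reliability = 2.8 / 2.96 = 0.946.

0.946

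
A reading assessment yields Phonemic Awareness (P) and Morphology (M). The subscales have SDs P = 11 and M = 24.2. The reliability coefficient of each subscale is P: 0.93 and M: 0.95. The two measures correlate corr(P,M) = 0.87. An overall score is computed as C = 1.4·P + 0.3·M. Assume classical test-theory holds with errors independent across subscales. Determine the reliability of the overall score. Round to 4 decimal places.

0.9603

Var(C) = 1.4²·11² + 0.3²·24.2² + 2·[0.42·11·24.2·0.87] = 289.868 + 194.539 = 484.407.
With uncorrelated errors the cross-covariances are all true-score covariance, so they carry over unchanged; only the diagonal terms shrink to ρᵢσᵢ².
True-score variance = [1.4²·11²·0.93 + 0.3²·24.2²·0.95] + 194.539 = 270.631 + 194.539 = 465.17.
Reliability = 465.17 / 484.407 = 0.9603.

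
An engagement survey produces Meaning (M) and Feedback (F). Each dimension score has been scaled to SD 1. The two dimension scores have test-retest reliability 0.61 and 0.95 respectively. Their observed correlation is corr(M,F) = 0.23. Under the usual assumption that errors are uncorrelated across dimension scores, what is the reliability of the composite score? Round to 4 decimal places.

Var(M+F) = 2 + 2·[0.23] = 2 + 0.46 = 2.46.
Under uncorrelated errors the observed covariances equal the true-score covariances, so only the own-variance terms attenuate.
True-score variance = [0.61 + 0.95] + 0.46 = 1.56 + 0.46 = 2.02.
Reliability = 2.02 / 2.46 = 0.8211.

0.8211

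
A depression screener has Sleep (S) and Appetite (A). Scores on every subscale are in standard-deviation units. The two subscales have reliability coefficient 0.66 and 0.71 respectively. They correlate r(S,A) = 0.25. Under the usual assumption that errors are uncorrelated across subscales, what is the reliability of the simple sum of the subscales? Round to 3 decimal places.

0.748

Var(S+A) = 2 + 2·[0.25] = 2 + 0.5 = 2.5.
With uncorrelated errors the cross-covariances are all true-score covariance, so they carry over unchanged; only the diagonal terms shrink to ρᵢσᵢ².
True-score variance = [0.66 + 0.71] + 0.5 = 1.37 + 0.5 = 1.87.
Reliability = 1.87 / 2.5 = 0.748.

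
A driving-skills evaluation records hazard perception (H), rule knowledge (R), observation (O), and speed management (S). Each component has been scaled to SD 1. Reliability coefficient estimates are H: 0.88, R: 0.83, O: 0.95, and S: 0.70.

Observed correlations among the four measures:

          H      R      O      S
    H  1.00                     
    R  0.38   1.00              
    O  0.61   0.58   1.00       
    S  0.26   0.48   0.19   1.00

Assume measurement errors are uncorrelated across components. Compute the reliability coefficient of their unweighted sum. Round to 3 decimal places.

0.929

Var(H+R+O+S) = 4 + 2·[0.38 + 0.61 + 0.26 + 0.58 + 0.48 + 0.19] = 4 + 5 = 9.
With uncorrelated errors the cross-covariances are all true-score covariance, so they carry over unchanged; only the diagonal terms shrink to ρᵢσᵢ².
True-score variance = [0.88 + 0.83 + 0.95 + 0.70] + 5 = 3.36 + 5 = 8.36.
Reliability = 8.36 / 9 = 0.929.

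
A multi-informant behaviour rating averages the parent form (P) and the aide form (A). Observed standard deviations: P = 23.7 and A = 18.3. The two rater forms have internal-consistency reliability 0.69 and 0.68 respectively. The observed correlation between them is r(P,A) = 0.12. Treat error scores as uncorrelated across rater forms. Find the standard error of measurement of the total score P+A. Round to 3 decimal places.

Var(total) = 896.58 + 104.09 = 1000.67.
True-score variance = 615.291 + 104.09 = 719.382, so reliability = 0.7189.
Error variance = 1000.67 − 719.382 = 281.289; SEM = √281.289 = 16.772.

16.772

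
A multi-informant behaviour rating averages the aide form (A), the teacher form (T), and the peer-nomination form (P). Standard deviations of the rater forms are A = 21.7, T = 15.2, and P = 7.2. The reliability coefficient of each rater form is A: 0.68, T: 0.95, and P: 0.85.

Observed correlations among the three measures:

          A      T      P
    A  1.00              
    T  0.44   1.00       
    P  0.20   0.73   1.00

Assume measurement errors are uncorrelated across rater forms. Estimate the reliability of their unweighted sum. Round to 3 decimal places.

0.866

Var(A+T+P) = 21.7² + 15.2² + 7.2² + 2·[21.7·15.2·0.44 + 21.7·7.2·0.20 + 15.2·7.2·0.73] = 753.77 + 512.538 = 1266.31.
Because errors are independent across components, Cov(Tᵢ,Tⱼ) = Cov(Xᵢ,Xⱼ); the off-diagonal part of the true-score variance is the same as above.
True-score variance = [21.7²·0.68 + 15.2²·0.95 + 7.2²·0.85] + 512.538 = 583.757 + 512.538 = 1096.29.
Reliability = 1096.29 / 1266.31 = 0.866.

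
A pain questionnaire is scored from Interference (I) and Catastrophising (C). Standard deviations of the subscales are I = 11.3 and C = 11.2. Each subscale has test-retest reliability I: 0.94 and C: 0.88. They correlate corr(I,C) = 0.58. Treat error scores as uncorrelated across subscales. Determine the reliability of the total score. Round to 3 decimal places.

0.943

Var(I+C) = 11.3² + 11.2² + 2·[11.3·11.2·0.58] = 253.13 + 146.81 = 399.94.
With uncorrelated errors the cross-covariances are all true-score covariance, so they carry over unchanged; only the diagonal terms shrink to ρᵢσᵢ².
True-score variance = [11.3²·0.94 + 11.2²·0.88] + 146.81 = 230.416 + 146.81 = 377.225.
Reliability = 377.225 / 399.94 = 0.943.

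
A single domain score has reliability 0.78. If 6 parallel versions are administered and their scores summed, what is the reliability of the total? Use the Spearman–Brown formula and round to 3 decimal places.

ρ_k = kρ / (1 + (k−1)ρ) = 6·0.78 / (1 + 5·0.78) = 4.680 / 4.900 = 0.955.

0.955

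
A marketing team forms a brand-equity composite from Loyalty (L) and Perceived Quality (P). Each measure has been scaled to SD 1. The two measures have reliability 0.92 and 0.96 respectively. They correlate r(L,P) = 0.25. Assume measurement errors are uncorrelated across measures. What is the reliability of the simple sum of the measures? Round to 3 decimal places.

0.952

Var(L+P) = 2 + 2·[0.25] = 2 + 0.5 = 2.5.
Under uncorrelated errors the observed covariances equal the true-score covariances, so only the own-variance terms attenuate.
True-score variance = [0.92 + 0.96] + 0.5 = 1.88 + 0.5 = 2.38.
Reliability = 2.38 / 2.5 = 0.952.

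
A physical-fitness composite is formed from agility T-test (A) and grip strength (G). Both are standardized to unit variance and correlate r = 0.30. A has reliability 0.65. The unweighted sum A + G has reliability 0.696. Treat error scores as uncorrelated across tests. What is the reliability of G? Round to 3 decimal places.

Var(A+G) = 2 + 2·0.30 = 2.600.
True-score variance = ρ_A + ρ_G + 2·0.30, so 0.696 = (0.65 + ρ_G + 0.60) / 2.600.
ρ_G = 0.696·2.600 − 0.65 − 0.60 = 0.560.

0.560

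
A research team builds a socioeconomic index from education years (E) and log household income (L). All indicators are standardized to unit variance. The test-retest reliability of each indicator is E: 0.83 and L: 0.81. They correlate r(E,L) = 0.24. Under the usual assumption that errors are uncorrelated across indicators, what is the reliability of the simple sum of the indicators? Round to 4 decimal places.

0.8548

Var(E+L) = 2 + 2·[0.24] = 2 + 0.48 = 2.48.
With uncorrelated errors the cross-covariances are all true-score covariance, so they carry over unchanged; only the diagonal terms shrink to ρᵢσᵢ².
True-score variance = [0.83 + 0.81] + 0.48 = 1.64 + 0.48 = 2.12.
Reliability = 2.12 / 2.48 = 0.8548.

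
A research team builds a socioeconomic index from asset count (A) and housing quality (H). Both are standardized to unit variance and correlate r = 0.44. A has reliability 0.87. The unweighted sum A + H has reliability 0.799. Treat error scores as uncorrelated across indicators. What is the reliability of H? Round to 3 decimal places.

Var(A+H) = 2 + 2·0.44 = 2.880.
True-score variance = ρ_A + ρ_H + 2·0.44, so 0.799 = (0.87 + ρ_H + 0.88) / 2.880.
ρ_H = 0.799·2.880 − 0.87 − 0.88 = 0.551.

0.551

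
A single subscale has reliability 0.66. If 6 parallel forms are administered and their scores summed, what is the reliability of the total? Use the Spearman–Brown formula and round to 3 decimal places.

0.921

ρ_k = kρ / (1 + (k−1)ρ) = 6·0.66 / (1 + 5·0.66) = 3.960 / 4.300 = 0.921.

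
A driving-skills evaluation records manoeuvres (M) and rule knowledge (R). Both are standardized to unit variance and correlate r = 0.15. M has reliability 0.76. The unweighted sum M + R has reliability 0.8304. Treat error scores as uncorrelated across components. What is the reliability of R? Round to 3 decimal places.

Var(M+R) = 2 + 2·0.15 = 2.300.
True-score variance = ρ_M + ρ_R + 2·0.15, so 0.8304 = (0.76 + ρ_R + 0.30) / 2.300.
ρ_R = 0.8304·2.300 − 0.76 − 0.30 = 0.850.

0.850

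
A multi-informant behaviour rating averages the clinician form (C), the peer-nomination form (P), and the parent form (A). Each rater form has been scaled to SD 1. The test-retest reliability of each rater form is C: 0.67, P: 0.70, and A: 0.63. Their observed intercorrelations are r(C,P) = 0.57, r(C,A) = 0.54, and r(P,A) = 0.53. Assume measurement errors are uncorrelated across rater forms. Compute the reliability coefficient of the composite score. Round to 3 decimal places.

0.841

Var(C+P+A) = 3 + 2·[0.57 + 0.54 + 0.53] = 3 + 3.28 = 6.28.
Because errors are independent across components, Cov(Tᵢ,Tⱼ) = Cov(Xᵢ,Xⱼ); the off-diagonal part of the true-score variance is the same as above.
True-score variance = [0.67 + 0.70 + 0.63] + 3.28 = 2 + 3.28 = 5.28.
Reliability = 5.28 / 6.28 = 0.841.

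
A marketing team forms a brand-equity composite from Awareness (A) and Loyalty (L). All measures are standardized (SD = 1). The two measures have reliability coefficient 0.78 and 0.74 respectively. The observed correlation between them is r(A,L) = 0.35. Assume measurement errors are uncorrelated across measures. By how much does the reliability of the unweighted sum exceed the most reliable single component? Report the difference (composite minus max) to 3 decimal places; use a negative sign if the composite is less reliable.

0.042

Var(sum) = 2 + 0.7 = 2.7; true-score variance = 1.52 + 0.7 = 2.22; composite reliability = 0.8222.
Max component reliability = 0.7800.
Difference = 0.8222 − 0.7800 = 0.042.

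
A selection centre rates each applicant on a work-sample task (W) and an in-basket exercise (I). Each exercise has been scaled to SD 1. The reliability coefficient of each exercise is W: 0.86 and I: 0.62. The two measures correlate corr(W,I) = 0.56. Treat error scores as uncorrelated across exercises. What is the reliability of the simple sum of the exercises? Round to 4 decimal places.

Var(W+I) = 2 + 2·[0.56] = 2 + 1.12 = 3.12.
Under uncorrelated errors the observed covariances equal the true-score covariances, so only the own-variance terms attenuate.
True-score variance = [0.86 + 0.62] + 1.12 = 1.48 + 1.12 = 2.6.
Reliability = 2.6 / 3.12 = 0.8333.

0.8333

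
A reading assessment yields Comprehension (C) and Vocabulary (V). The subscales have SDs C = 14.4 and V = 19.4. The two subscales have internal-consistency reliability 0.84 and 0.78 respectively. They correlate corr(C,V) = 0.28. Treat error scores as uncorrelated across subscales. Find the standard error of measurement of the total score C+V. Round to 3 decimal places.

10.769

Var(total) = 583.72 + 156.442 = 740.162.
True-score variance = 467.743 + 156.442 = 624.185, so reliability = 0.8433.
Error variance = 740.162 − 624.185 = 115.977; SEM = √115.977 = 10.769.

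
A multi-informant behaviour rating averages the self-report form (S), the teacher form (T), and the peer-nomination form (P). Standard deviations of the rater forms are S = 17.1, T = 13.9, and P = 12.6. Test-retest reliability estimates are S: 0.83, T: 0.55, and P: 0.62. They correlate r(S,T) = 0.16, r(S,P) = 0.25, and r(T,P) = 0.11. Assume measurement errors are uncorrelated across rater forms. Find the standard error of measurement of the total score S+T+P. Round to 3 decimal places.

14.035

Var(total) = 644.38 + 222.322 = 866.702.
True-score variance = 447.397 + 222.322 = 669.719, so reliability = 0.7727.
Error variance = 866.702 − 669.719 = 196.983; SEM = √196.983 = 14.035.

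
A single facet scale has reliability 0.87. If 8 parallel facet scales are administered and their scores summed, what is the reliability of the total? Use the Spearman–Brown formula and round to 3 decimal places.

0.982

ρ_k = kρ / (1 + (k−1)ρ) = 8·0.87 / (1 + 7·0.87) = 6.960 / 7.090 = 0.982.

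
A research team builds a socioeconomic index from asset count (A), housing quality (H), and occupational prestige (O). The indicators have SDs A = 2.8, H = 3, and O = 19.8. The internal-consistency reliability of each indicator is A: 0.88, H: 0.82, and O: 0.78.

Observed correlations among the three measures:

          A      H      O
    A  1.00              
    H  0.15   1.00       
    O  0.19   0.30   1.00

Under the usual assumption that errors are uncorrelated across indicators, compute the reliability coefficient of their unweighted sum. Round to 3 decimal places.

0.810

Var(A+H+O) = 2.8² + 3² + 19.8² + 2·[2.8·3·0.15 + 2.8·19.8·0.19 + 3·19.8·0.30] = 408.88 + 59.2272 = 468.107.
Under uncorrelated errors the observed covariances equal the true-score covariances, so only the own-variance terms attenuate.
True-score variance = [2.8²·0.88 + 3²·0.82 + 19.8²·0.78] + 59.2272 = 320.07 + 59.2272 = 379.298.
Reliability = 379.298 / 468.107 = 0.810.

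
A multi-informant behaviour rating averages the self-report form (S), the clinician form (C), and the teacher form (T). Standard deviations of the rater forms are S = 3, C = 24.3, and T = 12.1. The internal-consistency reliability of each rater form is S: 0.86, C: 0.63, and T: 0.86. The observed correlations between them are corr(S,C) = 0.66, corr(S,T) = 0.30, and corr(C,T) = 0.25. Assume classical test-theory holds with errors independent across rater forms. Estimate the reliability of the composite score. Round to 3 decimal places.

0.762

Var(S+C+T) = 3² + 24.3² + 12.1² + 2·[3·24.3·0.66 + 3·12.1·0.30 + 24.3·12.1·0.25] = 745.9 + 265.023 = 1010.92.
With uncorrelated errors the cross-covariances are all true-score covariance, so they carry over unchanged; only the diagonal terms shrink to ρᵢσᵢ².
True-score variance = [3²·0.86 + 24.3²·0.63 + 12.1²·0.86] + 265.023 = 505.661 + 265.023 = 770.684.
Reliability = 770.684 / 1010.92 = 0.762.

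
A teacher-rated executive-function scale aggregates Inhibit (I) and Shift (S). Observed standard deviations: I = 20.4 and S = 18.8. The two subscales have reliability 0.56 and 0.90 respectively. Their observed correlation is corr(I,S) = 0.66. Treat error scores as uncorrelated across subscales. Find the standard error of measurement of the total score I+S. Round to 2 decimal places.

Var(total) = 769.6 + 506.246 = 1275.85.
True-score variance = 551.146 + 506.246 = 1057.39, so reliability = 0.8288.
Error variance = 1275.85 − 1057.39 = 218.454; SEM = √218.454 = 14.78.

14.78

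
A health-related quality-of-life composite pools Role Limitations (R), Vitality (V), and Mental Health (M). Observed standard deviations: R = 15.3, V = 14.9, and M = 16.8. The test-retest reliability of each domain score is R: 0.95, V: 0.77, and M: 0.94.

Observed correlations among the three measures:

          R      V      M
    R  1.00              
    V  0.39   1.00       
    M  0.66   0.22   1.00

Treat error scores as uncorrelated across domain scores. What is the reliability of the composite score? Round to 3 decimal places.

0.942

Var(R+V+M) = 15.3² + 14.9² + 16.8² + 2·[15.3·14.9·0.39 + 15.3·16.8·0.66 + 14.9·16.8·0.22] = 738.34 + 627.25 = 1365.59.
Under uncorrelated errors the observed covariances equal the true-score covariances, so only the own-variance terms attenuate.
True-score variance = [15.3²·0.95 + 14.9²·0.77 + 16.8²·0.94] + 627.25 = 658.639 + 627.25 = 1285.89.
Reliability = 1285.89 / 1365.59 = 0.942.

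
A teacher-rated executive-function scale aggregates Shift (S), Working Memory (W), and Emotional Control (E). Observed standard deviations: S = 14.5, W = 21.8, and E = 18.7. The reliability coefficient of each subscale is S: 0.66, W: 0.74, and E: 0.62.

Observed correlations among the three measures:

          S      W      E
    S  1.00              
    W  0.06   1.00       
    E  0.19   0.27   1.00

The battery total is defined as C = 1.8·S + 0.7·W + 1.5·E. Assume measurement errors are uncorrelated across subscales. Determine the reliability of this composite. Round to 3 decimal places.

Var(C) = 1.8²·14.5² + 0.7²·21.8² + 1.5²·18.7² + 2·[1.26·14.5·21.8·0.06 + 2.7·14.5·18.7·0.19 + 1.05·21.8·18.7·0.27] = 1700.88 + 557.137 = 2258.02.
Under uncorrelated errors the observed covariances equal the true-score covariances, so only the own-variance terms attenuate.
True-score variance = [1.8²·14.5²·0.66 + 0.7²·21.8²·0.74 + 1.5²·18.7²·0.62] + 557.137 = 1109.74 + 557.137 = 1666.88.
Reliability = 1666.88 / 2258.02 = 0.738.

0.738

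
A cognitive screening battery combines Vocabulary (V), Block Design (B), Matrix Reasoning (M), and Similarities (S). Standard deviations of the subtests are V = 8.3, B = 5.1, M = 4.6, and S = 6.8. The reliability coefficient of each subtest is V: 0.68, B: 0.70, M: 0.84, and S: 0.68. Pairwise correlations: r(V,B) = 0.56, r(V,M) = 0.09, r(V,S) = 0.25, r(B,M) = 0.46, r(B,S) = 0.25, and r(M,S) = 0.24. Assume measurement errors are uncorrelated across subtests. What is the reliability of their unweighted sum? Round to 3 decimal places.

0.839

Var(V+B+M+S) = 8.3² + 5.1² + 4.6² + 6.8² + 2·[8.3·5.1·0.56 + 8.3·4.6·0.09 + 8.3·6.8·0.25 + 5.1·4.6·0.46 + 5.1·6.8·0.25 + 4.6·6.8·0.24] = 162.3 + 136.44 = 298.74.
Under uncorrelated errors the observed covariances equal the true-score covariances, so only the own-variance terms attenuate.
True-score variance = [8.3²·0.68 + 5.1²·0.70 + 4.6²·0.84 + 6.8²·0.68] + 136.44 = 114.27 + 136.44 = 250.709.
Reliability = 250.709 / 298.74 = 0.839.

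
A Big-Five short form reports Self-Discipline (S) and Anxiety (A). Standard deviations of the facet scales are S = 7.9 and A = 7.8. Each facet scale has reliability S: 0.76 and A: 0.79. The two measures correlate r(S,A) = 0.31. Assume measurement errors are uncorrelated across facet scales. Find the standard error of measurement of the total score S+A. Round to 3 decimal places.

5.268

Var(total) = 123.25 + 38.2044 = 161.454.
True-score variance = 95.4952 + 38.2044 = 133.7, so reliability = 0.8281.
Error variance = 161.454 − 133.7 = 27.7548; SEM = √27.7548 = 5.268.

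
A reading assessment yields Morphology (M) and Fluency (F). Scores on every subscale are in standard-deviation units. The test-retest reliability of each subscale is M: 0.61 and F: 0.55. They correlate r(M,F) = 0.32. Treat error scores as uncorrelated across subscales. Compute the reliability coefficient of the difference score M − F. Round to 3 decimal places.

Var(M−F) = 1 + 1 − 2·0.32 = 2 − 0.64 = 1.36.
Under uncorrelated errors the observed covariances equal the true-score covariances, so only the own-variance terms attenuate.
True-score variance = [0.61 + 0.55] − 0.64 = 1.16 − 0.64 = 0.52.
Reliability = 0.52 / 1.36 = 0.382.

0.382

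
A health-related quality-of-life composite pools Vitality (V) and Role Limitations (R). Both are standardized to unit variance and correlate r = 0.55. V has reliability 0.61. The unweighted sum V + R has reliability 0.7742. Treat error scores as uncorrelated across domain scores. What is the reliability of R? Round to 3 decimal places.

Var(V+R) = 2 + 2·0.55 = 3.100.
True-score variance = ρ_V + ρ_R + 2·0.55, so 0.7742 = (0.61 + ρ_R + 1.10) / 3.100.
ρ_R = 0.7742·3.100 − 0.61 − 1.10 = 0.690.

0.690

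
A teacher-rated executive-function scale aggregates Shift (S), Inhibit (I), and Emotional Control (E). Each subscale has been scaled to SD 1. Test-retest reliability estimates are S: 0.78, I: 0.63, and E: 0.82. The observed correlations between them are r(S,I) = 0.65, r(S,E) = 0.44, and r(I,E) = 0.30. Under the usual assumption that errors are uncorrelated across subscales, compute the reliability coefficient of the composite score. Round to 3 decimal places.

Var(S+I+E) = 3 + 2·[0.65 + 0.44 + 0.30] = 3 + 2.78 = 5.78.
Under uncorrelated errors the observed covariances equal the true-score covariances, so only the own-variance terms attenuate.
True-score variance = [0.78 + 0.63 + 0.82] + 2.78 = 2.23 + 2.78 = 5.01.
Reliability = 5.01 / 5.78 = 0.867.

0.867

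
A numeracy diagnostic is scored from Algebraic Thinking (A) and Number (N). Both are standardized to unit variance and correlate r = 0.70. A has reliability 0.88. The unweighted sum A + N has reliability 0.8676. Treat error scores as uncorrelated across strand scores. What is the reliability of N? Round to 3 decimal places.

0.670

Var(A+N) = 2 + 2·0.70 = 3.400.
True-score variance = ρ_A + ρ_N + 2·0.70, so 0.8676 = (0.88 + ρ_N + 1.40) / 3.400.
ρ_N = 0.8676·3.400 − 0.88 − 1.40 = 0.670.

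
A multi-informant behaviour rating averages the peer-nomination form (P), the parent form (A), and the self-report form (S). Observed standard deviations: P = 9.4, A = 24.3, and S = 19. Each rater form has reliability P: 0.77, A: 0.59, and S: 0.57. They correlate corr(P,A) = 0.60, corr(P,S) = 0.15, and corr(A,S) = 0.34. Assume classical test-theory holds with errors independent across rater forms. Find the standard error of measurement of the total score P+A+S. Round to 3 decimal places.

Var(total) = 1039.85 + 641.64 = 1681.49.
True-score variance = 622.196 + 641.64 = 1263.84, so reliability = 0.7516.
Error variance = 1681.49 − 1263.84 = 417.654; SEM = √417.654 = 20.437.

20.437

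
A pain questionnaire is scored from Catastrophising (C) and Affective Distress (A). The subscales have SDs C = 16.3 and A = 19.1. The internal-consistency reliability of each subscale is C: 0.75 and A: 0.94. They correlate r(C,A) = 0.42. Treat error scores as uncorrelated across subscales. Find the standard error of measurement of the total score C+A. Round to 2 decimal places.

Var(total) = 630.5 + 261.517 = 892.017.
True-score variance = 542.189 + 261.517 = 803.706, so reliability = 0.9010.
Error variance = 892.017 − 803.706 = 88.3111; SEM = √88.3111 = 9.40.

9.40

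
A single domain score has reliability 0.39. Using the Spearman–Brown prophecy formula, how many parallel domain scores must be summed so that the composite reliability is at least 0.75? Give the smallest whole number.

k ≥ ρ*(1−ρ₁)/(ρ₁(1−ρ*)) = 0.75·0.61 / (0.39·0.25) = 4.692.
Smallest integer k = 5.

5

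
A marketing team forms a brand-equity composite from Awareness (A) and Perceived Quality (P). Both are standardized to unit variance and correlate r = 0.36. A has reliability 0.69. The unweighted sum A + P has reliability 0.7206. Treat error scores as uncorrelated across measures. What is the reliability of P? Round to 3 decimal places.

Var(A+P) = 2 + 2·0.36 = 2.720.
True-score variance = ρ_A + ρ_P + 2·0.36, so 0.7206 = (0.69 + ρ_P + 0.72) / 2.720.
ρ_P = 0.7206·2.720 − 0.69 − 0.72 = 0.550.

0.550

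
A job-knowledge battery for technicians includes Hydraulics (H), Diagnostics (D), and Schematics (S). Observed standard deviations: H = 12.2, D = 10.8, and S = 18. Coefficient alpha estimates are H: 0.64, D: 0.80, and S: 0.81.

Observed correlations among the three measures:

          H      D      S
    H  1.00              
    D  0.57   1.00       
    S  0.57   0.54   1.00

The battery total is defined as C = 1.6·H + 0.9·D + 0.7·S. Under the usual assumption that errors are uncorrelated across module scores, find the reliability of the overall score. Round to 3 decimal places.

Var(C) = 1.6²·12.2² + 0.9²·10.8² + 0.7²·18² + 2·[1.44·12.2·10.8·0.57 + 1.12·12.2·18·0.57 + 0.63·10.8·18·0.54] = 634.269 + 628.952 = 1263.22.
With uncorrelated errors the cross-covariances are all true-score covariance, so they carry over unchanged; only the diagonal terms shrink to ρᵢσᵢ².
True-score variance = [1.6²·12.2²·0.64 + 0.9²·10.8²·0.80 + 0.7²·18²·0.81] + 628.952 = 448.038 + 628.952 = 1076.99.
Reliability = 1076.99 / 1263.22 = 0.853.

0.853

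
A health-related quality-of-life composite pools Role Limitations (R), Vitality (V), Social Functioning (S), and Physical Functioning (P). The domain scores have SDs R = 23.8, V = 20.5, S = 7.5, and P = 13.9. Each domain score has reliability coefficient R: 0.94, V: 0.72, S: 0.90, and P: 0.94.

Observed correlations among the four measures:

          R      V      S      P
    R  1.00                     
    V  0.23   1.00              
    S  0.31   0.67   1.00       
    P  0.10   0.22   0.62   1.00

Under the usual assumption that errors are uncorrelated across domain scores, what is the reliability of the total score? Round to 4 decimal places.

Var(R+V+S+P) = 23.8² + 20.5² + 7.5² + 13.9² + 2·[23.8·20.5·0.23 + 23.8·7.5·0.31 + 23.8·13.9·0.10 + 20.5·7.5·0.67 + 20.5·13.9·0.22 + 7.5·13.9·0.62] = 1236.15 + 861.941 = 2098.09.
Under uncorrelated errors the observed covariances equal the true-score covariances, so only the own-variance terms attenuate.
True-score variance = [23.8²·0.94 + 20.5²·0.72 + 7.5²·0.90 + 13.9²·0.94] + 861.941 = 1067.28 + 861.941 = 1929.22.
Reliability = 1929.22 / 2098.09 = 0.9195.

0.9195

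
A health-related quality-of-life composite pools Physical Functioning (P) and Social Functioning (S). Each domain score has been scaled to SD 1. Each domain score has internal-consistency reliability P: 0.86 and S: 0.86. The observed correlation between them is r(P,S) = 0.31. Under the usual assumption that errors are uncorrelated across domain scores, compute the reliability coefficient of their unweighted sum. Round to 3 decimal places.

Var(P+S) = 2 + 2·[0.31] = 2 + 0.62 = 2.62.
Under uncorrelated errors the observed covariances equal the true-score covariances, so only the own-variance terms attenuate.
True-score variance = [0.86 + 0.86] + 0.62 = 1.72 + 0.62 = 2.34.
Reliability = 2.34 / 2.62 = 0.893.

0.893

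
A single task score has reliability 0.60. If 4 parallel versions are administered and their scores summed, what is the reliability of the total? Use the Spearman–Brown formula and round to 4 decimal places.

ρ_k = kρ / (1 + (k−1)ρ) = 4·0.60 / (1 + 3·0.60) = 2.400 / 2.800 = 0.8571.

0.8571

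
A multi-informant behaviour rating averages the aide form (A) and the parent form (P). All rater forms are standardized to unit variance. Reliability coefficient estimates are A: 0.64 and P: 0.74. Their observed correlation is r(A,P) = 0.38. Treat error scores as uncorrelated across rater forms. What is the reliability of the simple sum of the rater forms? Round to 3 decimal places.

0.775

Var(A+P) = 2 + 2·[0.38] = 2 + 0.76 = 2.76.
Under uncorrelated errors the observed covariances equal the true-score covariances, so only the own-variance terms attenuate.
True-score variance = [0.64 + 0.74] + 0.76 = 1.38 + 0.76 = 2.14.
Reliability = 2.14 / 2.76 = 0.775.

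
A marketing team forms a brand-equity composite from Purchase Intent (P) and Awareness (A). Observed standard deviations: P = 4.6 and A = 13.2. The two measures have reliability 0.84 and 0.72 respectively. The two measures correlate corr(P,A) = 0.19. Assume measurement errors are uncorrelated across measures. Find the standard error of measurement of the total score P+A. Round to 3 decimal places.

7.223

Var(total) = 195.4 + 23.0736 = 218.474.
True-score variance = 143.227 + 23.0736 = 166.301, so reliability = 0.7612.
Error variance = 218.474 − 166.301 = 52.1728; SEM = √52.1728 = 7.223.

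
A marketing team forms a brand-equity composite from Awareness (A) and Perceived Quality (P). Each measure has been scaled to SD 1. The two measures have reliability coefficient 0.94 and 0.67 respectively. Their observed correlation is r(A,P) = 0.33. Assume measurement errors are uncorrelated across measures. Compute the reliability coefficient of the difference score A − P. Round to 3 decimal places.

Var(A−P) = 1 + 1 − 2·0.33 = 2 − 0.66 = 1.34.
Because errors are independent across components, Cov(Tᵢ,Tⱼ) = Cov(Xᵢ,Xⱼ); the off-diagonal part of the true-score variance is the same as above.
True-score variance = [0.94 + 0.67] − 0.66 = 1.61 − 0.66 = 0.95.
Reliability = 0.95 / 1.34 = 0.709.

0.709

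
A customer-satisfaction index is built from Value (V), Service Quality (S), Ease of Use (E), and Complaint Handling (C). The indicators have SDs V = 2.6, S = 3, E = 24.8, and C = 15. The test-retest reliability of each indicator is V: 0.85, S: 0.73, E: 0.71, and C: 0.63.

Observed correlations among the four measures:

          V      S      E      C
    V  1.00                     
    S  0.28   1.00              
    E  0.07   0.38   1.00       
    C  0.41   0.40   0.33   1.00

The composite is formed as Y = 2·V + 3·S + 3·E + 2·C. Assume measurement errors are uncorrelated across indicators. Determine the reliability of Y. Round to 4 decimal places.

Var(Y) = 2²·2.6² + 3²·3² + 3²·24.8² + 2²·15² + 2·[6·2.6·3·0.28 + 6·2.6·24.8·0.07 + 4·2.6·15·0.41 + 9·3·24.8·0.38 + 6·3·15·0.40 + 6·24.8·15·0.33] = 6543.4 + 2406.31 = 8949.71.
Under uncorrelated errors the observed covariances equal the true-score covariances, so only the own-variance terms attenuate.
True-score variance = [2²·2.6²·0.85 + 3²·3²·0.73 + 3²·24.8²·0.71 + 2²·15²·0.63] + 2406.31 = 4579.22 + 2406.31 = 6985.53.
Reliability = 6985.53 / 8949.71 = 0.7805.

0.7805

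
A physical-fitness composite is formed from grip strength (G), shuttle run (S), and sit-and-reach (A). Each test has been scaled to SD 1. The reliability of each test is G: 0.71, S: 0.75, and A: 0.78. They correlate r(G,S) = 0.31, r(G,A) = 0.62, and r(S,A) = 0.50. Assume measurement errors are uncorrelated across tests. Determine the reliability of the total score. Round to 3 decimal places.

Var(G+S+A) = 3 + 2·[0.31 + 0.62 + 0.50] = 3 + 2.86 = 5.86.
Under uncorrelated errors the observed covariances equal the true-score covariances, so only the own-variance terms attenuate.
True-score variance = [0.71 + 0.75 + 0.78] + 2.86 = 2.24 + 2.86 = 5.1.
Reliability = 5.1 / 5.86 = 0.870.

0.870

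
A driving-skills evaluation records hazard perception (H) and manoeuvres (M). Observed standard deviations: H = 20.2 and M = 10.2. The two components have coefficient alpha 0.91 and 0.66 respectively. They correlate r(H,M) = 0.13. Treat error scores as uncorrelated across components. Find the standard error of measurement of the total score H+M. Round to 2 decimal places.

Var(total) = 512.08 + 53.5704 = 565.65.
True-score variance = 439.983 + 53.5704 = 493.553, so reliability = 0.8725.
Error variance = 565.65 − 493.553 = 72.0972; SEM = √72.0972 = 8.49.

8.49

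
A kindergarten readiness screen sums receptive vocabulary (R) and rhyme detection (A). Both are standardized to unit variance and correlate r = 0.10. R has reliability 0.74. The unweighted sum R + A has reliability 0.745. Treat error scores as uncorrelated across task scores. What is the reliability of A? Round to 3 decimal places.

0.699

Var(R+A) = 2 + 2·0.10 = 2.200.
True-score variance = ρ_R + ρ_A + 2·0.10, so 0.745 = (0.74 + ρ_A + 0.20) / 2.200.
ρ_A = 0.745·2.200 − 0.74 − 0.20 = 0.699.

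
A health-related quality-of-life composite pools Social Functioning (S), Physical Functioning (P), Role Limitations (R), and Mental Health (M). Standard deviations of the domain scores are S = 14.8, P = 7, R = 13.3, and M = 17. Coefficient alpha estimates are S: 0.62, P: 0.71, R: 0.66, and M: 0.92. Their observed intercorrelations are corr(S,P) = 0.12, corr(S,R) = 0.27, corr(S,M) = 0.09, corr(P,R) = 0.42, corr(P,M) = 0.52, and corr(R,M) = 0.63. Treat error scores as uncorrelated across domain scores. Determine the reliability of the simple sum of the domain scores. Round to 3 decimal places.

0.871

Var(S+P+R+M) = 14.8² + 7² + 13.3² + 17² + 2·[14.8·7·0.12 + 14.8·13.3·0.27 + 14.8·17·0.09 + 7·13.3·0.42 + 7·17·0.52 + 13.3·17·0.63] = 733.93 + 663.296 = 1397.23.
Under uncorrelated errors the observed covariances equal the true-score covariances, so only the own-variance terms attenuate.
True-score variance = [14.8²·0.62 + 7²·0.71 + 13.3²·0.66 + 17²·0.92] + 663.296 = 553.222 + 663.296 = 1216.52.
Reliability = 1216.52 / 1397.23 = 0.871.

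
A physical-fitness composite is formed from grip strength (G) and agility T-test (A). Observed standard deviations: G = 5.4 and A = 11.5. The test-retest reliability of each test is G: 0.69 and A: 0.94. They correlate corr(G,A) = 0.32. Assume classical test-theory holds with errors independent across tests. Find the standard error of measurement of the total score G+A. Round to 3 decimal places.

Var(total) = 161.41 + 39.744 = 201.154.
True-score variance = 144.435 + 39.744 = 184.179, so reliability = 0.9156.
Error variance = 201.154 − 184.179 = 16.9746; SEM = √16.9746 = 4.120.

4.120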